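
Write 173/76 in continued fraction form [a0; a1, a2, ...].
[2; 3, 1, 1, 1, 1, 1, 2]

Euclidean algorithm steps:
173 = 2 × 76 + 21
76 = 3 × 21 + 13
21 = 1 × 13 + 8
13 = 1 × 8 + 5
8 = 1 × 5 + 3
5 = 1 × 3 + 2
3 = 1 × 2 + 1
2 = 2 × 1 + 0
Continued fraction: [2; 3, 1, 1, 1, 1, 1, 2]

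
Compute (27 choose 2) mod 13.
0

Using Lucas' theorem:
Write n=27 and k=2 in base 13:
n in base 13: [2, 1]
k in base 13: [0, 2]
C(27,2) mod 13 = ∏ C(n_i, k_i) mod 13
Digit binomials (mod 13): C(2,0) = 1; C(1,2) = 0 (k_i > n_i)
Product: 1 × 0 = 0 ≡ 0 (mod 13)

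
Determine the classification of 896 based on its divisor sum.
abundant

Proper divisors of 896: sum = 1 + 2 + 4 + 7 + 8 + 14 + 16 + 28 + 32 + 56 + 64 + 112 + 128 + 224 + 448 = 1144
Since 1144 > 896, 896 is abundant.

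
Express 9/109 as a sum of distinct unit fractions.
1/13 + 1/178 + 1/36033 + 1/1817691892 + 1/8260009533788657268

Greedy algorithm:
9/109: ceiling(109/9) = 13, use 1/13
8/1417: ceiling(1417/8) = 178, use 1/178
7/252226: ceiling(252226/7) = 36033, use 1/36033
5/9088459458: ceiling(9088459458/5) = 1817691892, use 1/1817691892
1/8260009533788657268: ceiling(8260009533788657268/1) = 8260009533788657268, use 1/8260009533788657268
Result: 9/109 = 1/13 + 1/178 + 1/36033 + 1/1817691892 + 1/8260009533788657268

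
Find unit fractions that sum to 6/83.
1/14 + 1/1162

Greedy algorithm:
6/83: ceiling(83/6) = 14, use 1/14
1/1162: ceiling(1162/1) = 1162, use 1/1162
Result: 6/83 = 1/14 + 1/1162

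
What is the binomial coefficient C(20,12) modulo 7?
5

Using Lucas' theorem:
Write n=20 and k=12 in base 7:
n in base 7: [2, 6]
k in base 7: [1, 5]
C(20,12) mod 7 = ∏ C(n_i, k_i) mod 7
Digit binomials (mod 7): C(2,1) = 2; C(6,5) = 6
Product: 2 × 6 = 12 ≡ 5 (mod 7)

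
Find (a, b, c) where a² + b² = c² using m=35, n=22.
(741, 1540, 1709)

Euclid's formula: a = m² - n², b = 2mn, c = m² + n²
m = 35, n = 22
a = 35² - 22² = 1225 - 484 = 741
b = 2 × 35 × 22 = 1540
c = 35² + 22² = 1225 + 484 = 1709
Verification: 741² + 1540² = 549081 + 2371600 = 2920681 = 1709² ✓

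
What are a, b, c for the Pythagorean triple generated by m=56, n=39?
(1615, 4368, 4657)

Euclid's formula: a = m² - n², b = 2mn, c = m² + n²
m = 56, n = 39
a = 56² - 39² = 3136 - 1521 = 1615
b = 2 × 56 × 39 = 4368
c = 56² + 39² = 3136 + 1521 = 4657
Verification: 1615² + 4368² = 2608225 + 19079424 = 21687649 = 4657² ✓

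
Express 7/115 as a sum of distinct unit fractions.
1/17 + 1/489 + 1/955995

Greedy algorithm:
7/115: ceiling(115/7) = 17, use 1/17
4/1955: ceiling(1955/4) = 489, use 1/489
1/955995: ceiling(955995/1) = 955995, use 1/955995
Result: 7/115 = 1/17 + 1/489 + 1/955995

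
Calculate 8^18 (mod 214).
212

Repeated squaring. Binary of 18 = 10010.
8^1 ≡ 8 (mod 214); 8^2 ≡ 64 (mod 214); 8^4 ≡ 30 (mod 214); 8^8 ≡ 44 (mod 214); 8^16 ≡ 10 (mod 214)
8^18 = 8^2 × 8^16 ≡ 212 (mod 214)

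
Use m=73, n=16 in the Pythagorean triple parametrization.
(5073, 2336, 5585)

Euclid's formula: a = m² - n², b = 2mn, c = m² + n²
m = 73, n = 16
a = 73² - 16² = 5329 - 256 = 5073
b = 2 × 73 × 16 = 2336
c = 73² + 16² = 5329 + 256 = 5585
Verification: 5073² + 2336² = 25735329 + 5456896 = 31192225 = 5585² ✓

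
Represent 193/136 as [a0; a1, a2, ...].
[1; 2, 2, 1, 1, 2, 4]

Euclidean algorithm steps:
193 = 1 × 136 + 57
136 = 2 × 57 + 22
57 = 2 × 22 + 13
22 = 1 × 13 + 9
13 = 1 × 9 + 4
9 = 2 × 4 + 1
4 = 4 × 1 + 0
Continued fraction: [1; 2, 2, 1, 1, 2, 4]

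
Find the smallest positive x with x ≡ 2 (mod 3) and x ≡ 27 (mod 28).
83

Using Chinese Remainder Theorem:
M = 3 × 28 = 84
M1 = 28, M2 = 3
y1 = 28^(-1) mod 3 = 1
y2 = 3^(-1) mod 28 = 19
x = (2×28×1 + 27×3×19) mod 84 = 83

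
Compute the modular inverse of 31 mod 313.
101

gcd(31, 313) = 1, so the inverse exists.
Extended Euclidean algorithm on (313, 31):
313 = 10 × 31 + 3  ⟹  3 = (1)·313 + (-10)·31
31 = 10 × 3 + 1  ⟹  1 = (-10)·313 + (101)·31
So (101)·31 ≡ 1 (mod 313), i.e. 31^(-1) ≡ 101 (mod 313).
Check: 31 × 101 = 3131 ≡ 1 (mod 313)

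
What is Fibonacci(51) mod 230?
94

Matrix identity: Q^n = [[F_(n+1), F_n], [F_n, F_(n-1)]] with Q = [[1,1],[1,0]].
n = 51 = 110011₂. Square-and-multiply, entries mod 230:
Q^1 = [[1,1],[1,0]]
Q^3 = (Q^1)²·Q = [[3,2],[2,1]]
Q^6 = (Q^3)² = [[13,8],[8,5]]
Q^12 = (Q^6)² = [[3,144],[144,89]]
Q^25 = (Q^12)²·Q = [[183,45],[45,138]]
Q^51 = (Q^25)²·Q = [[49,94],[94,185]]
F_51 mod 230 = Q^51[0][1] = 94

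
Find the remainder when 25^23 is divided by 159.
37

Repeated squaring. Binary of 23 = 10111.
25^1 ≡ 25 (mod 159); 25^2 ≡ 148 (mod 159); 25^4 ≡ 121 (mod 159); 25^8 ≡ 13 (mod 159); 25^16 ≡ 10 (mod 159)
25^23 = 25^1 × 25^2 × 25^4 × 25^16 ≡ 37 (mod 159)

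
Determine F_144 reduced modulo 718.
424

Matrix identity: Q^n = [[F_(n+1), F_n], [F_n, F_(n-1)]] with Q = [[1,1],[1,0]].
n = 144 = 10010000₂. Square-and-multiply, entries mod 718:
Q^1 = [[1,1],[1,0]]
Q^2 = (Q^1)² = [[2,1],[1,1]]
Q^4 = (Q^2)² = [[5,3],[3,2]]
Q^9 = (Q^4)²·Q = [[55,34],[34,21]]
Q^18 = (Q^9)² = [[591,430],[430,161]]
Q^36 = (Q^18)² = [[707,260],[260,447]]
Q^72 = (Q^36)² = [[229,634],[634,313]]
Q^144 = (Q^72)² = [[621,424],[424,197]]
F_144 mod 718 = Q^144[0][1] = 424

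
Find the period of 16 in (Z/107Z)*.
53

107 is prime, so ord(16) divides φ(107) = 106.
Divisors of 106: 1, 2, 53, 106.
Repeated squaring: 16^1 ≡ 16, 16^2 ≡ 42, 16^4 ≡ 52, 16^8 ≡ 29, 16^16 ≡ 92, 16^32 ≡ 11, 16^64 ≡ 14 (mod 107).
Test 16^d mod 107 for each divisor d in increasing order:
16^1 ≡ 16
16^2 ≡ 42
16^53 = 16^32·16^16·16^4·16^1 ≡ 1  ← first divisor giving 1
The order is 53.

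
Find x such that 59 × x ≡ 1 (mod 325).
314

gcd(59, 325) = 1, so the inverse exists.
Extended Euclidean algorithm on (325, 59):
325 = 5 × 59 + 30  ⟹  30 = (1)·325 + (-5)·59
59 = 1 × 30 + 29  ⟹  29 = (-1)·325 + (6)·59
30 = 1 × 29 + 1  ⟹  1 = (2)·325 + (-11)·59
So (-11)·59 ≡ 1 (mod 325), i.e. 59^(-1) ≡ -11 ≡ 314 (mod 325).
Check: 59 × 314 = 18526 ≡ 1 (mod 325)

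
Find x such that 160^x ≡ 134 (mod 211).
98

Baby-step giant-step with step n = ⌈√211⌉ = 15.
Baby steps 160^j mod 211 (j:value) for j=0..14: 0:1, 1:160, 2:69, 3:68, 4:119, 5:50, 6:193, 7:74, 8:24, 9:42, 10:179, 11:155, 12:113, 13:145, 14:201.
Giant-step multiplier: 160^(-15) ≡ 160^(210-15) = 160^195 ≡ 12 (mod 211).
Giant steps γ_i = 134·12^i mod 211: γ_0=134, γ_1=131, γ_2=95, γ_3=85, γ_4=176, γ_5=2, γ_6=24 (in table at j=8).
x = i·n + j = 6·15 + 8 = 98.
Check: 160^98 ≡ 134 (mod 211).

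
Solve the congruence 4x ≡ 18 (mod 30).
x ≡ 12 (mod 15)

gcd(4, 30) = 2, which divides 18, so solutions exist.
Divide through by 2: 2x ≡ 9 (mod 15).
Find 2^(-1) mod 15 by the extended Euclidean algorithm:
15 = 7 × 2 + 1  ⟹  1 = (1)·15 + (-7)·2
So (-7)·2 ≡ 1 (mod 15), i.e. 2^(-1) ≡ -7 ≡ 8 (mod 15).
x ≡ 8 × 9 = 72 ≡ 12 (mod 15).
Check: 4 × 12 = 48 ≡ 18 (mod 30).
x ≡ 12 (mod 15), giving 2 solutions mod 30.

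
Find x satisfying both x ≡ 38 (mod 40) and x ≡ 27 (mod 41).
478

Using Chinese Remainder Theorem:
M = 40 × 41 = 1640
M1 = 41, M2 = 40
y1 = 41^(-1) mod 40 = 1
y2 = 40^(-1) mod 41 = 40
x = (38×41×1 + 27×40×40) mod 1640 = 478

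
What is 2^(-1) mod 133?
67

gcd(2, 133) = 1, so the inverse exists.
Extended Euclidean algorithm on (133, 2):
133 = 66 × 2 + 1  ⟹  1 = (1)·133 + (-66)·2
So (-66)·2 ≡ 1 (mod 133), i.e. 2^(-1) ≡ -66 ≡ 67 (mod 133).
Check: 2 × 67 = 134 ≡ 1 (mod 133)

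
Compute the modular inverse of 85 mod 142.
137

gcd(85, 142) = 1, so the inverse exists.
Extended Euclidean algorithm on (142, 85):
142 = 1 × 85 + 57  ⟹  57 = (1)·142 + (-1)·85
85 = 1 × 57 + 28  ⟹  28 = (-1)·142 + (2)·85
57 = 2 × 28 + 1  ⟹  1 = (3)·142 + (-5)·85
So (-5)·85 ≡ 1 (mod 142), i.e. 85^(-1) ≡ -5 ≡ 137 (mod 142).
Check: 85 × 137 = 11645 ≡ 1 (mod 142)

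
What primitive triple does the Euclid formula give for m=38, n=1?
(1443, 76, 1445)

Euclid's formula: a = m² - n², b = 2mn, c = m² + n²
m = 38, n = 1
a = 38² - 1² = 1444 - 1 = 1443
b = 2 × 38 × 1 = 76
c = 38² + 1² = 1444 + 1 = 1445
Verification: 1443² + 76² = 2082249 + 5776 = 2088025 = 1445² ✓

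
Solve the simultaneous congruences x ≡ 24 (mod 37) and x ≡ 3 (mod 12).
135

Using Chinese Remainder Theorem:
M = 37 × 12 = 444
M1 = 12, M2 = 37
y1 = 12^(-1) mod 37 = 34
y2 = 37^(-1) mod 12 = 1
x = (24×12×34 + 3×37×1) mod 444 = 135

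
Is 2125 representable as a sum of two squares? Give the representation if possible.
3² + 46² (a=3, b=46)

Factorization: 2125 = 5^3 × 17
By Fermat: n is sum of two squares iff every prime p ≡ 3 (mod 4) appears to even power.
All primes ≡ 3 (mod 4) appear to even power.
Search a = 0, 1, 2, … for 2125 - a² a perfect square: first hit at a = 3: 2125 - 9 = 2116 = 46².
2125 = 3² + 46² = 9 + 2116 ✓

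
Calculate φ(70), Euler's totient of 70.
24

70 = 2 × 5 × 7
φ(n) = n × ∏(1 - 1/p) for each prime p dividing n
φ(70) = 70 × (1 - 1/2) × (1 - 1/5) × (1 - 1/7) = 24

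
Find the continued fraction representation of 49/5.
[9; 1, 4]

Euclidean algorithm steps:
49 = 9 × 5 + 4
5 = 1 × 4 + 1
4 = 4 × 1 + 0
Continued fraction: [9; 1, 4]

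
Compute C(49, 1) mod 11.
5

Using Lucas' theorem:
Write n=49 and k=1 in base 11:
n in base 11: [4, 5]
k in base 11: [0, 1]
C(49,1) mod 11 = ∏ C(n_i, k_i) mod 11
Digit binomials (mod 11): C(4,0) = 1; C(5,1) = 5
Product: 1 × 5 = 5 ≡ 5 (mod 11)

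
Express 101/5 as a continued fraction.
[20; 5]

Euclidean algorithm steps:
101 = 20 × 5 + 1
5 = 5 × 1 + 0
Continued fraction: [20; 5]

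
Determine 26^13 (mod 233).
56

Repeated squaring. Binary of 13 = 1101.
26^1 ≡ 26 (mod 233); 26^2 ≡ 210 (mod 233); 26^4 ≡ 63 (mod 233); 26^8 ≡ 8 (mod 233)
26^13 = 26^1 × 26^4 × 26^8 ≡ 56 (mod 233)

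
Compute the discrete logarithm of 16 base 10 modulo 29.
16

Baby-step giant-step with step n = ⌈√29⌉ = 6.
Baby steps 10^j mod 29 (j:value) for j=0..5: 0:1, 1:10, 2:13, 3:14, 4:24, 5:8.
Giant-step multiplier: 10^(-6) ≡ 10^(28-6) = 10^22 ≡ 4 (mod 29).
Giant steps γ_i = 16·4^i mod 29: γ_0=16, γ_1=6, γ_2=24 (in table at j=4).
x = i·n + j = 2·6 + 4 = 16.
Check: 10^16 ≡ 16 (mod 29).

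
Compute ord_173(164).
43

173 is prime, so ord(164) divides φ(173) = 172.
Divisors of 172: 1, 2, 4, 43, 86, 172.
Repeated squaring: 164^1 ≡ 164, 164^2 ≡ 81, 164^4 ≡ 160, 164^8 ≡ 169, 164^16 ≡ 16, 164^32 ≡ 83, 164^64 ≡ 142, 164^128 ≡ 96 (mod 173).
Test 164^d mod 173 for each divisor d in increasing order:
164^1 ≡ 164
164^2 ≡ 81
164^4 ≡ 160
164^43 = 164^32·164^8·164^2·164^1 ≡ 1  ← first divisor giving 1
The order is 43.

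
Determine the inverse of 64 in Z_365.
154

gcd(64, 365) = 1, so the inverse exists.
Extended Euclidean algorithm on (365, 64):
365 = 5 × 64 + 45  ⟹  45 = (1)·365 + (-5)·64
64 = 1 × 45 + 19  ⟹  19 = (-1)·365 + (6)·64
45 = 2 × 19 + 7  ⟹  7 = (3)·365 + (-17)·64
19 = 2 × 7 + 5  ⟹  5 = (-7)·365 + (40)·64
7 = 1 × 5 + 2  ⟹  2 = (10)·365 + (-57)·64
5 = 2 × 2 + 1  ⟹  1 = (-27)·365 + (154)·64
So (154)·64 ≡ 1 (mod 365), i.e. 64^(-1) ≡ 154 (mod 365).
Check: 64 × 154 = 9856 ≡ 1 (mod 365)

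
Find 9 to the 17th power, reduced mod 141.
51

Repeated squaring. Binary of 17 = 10001.
9^1 ≡ 9 (mod 141); 9^2 ≡ 81 (mod 141); 9^4 ≡ 75 (mod 141); 9^8 ≡ 126 (mod 141); 9^16 ≡ 84 (mod 141)
9^17 = 9^1 × 9^16 ≡ 51 (mod 141)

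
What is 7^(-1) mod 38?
11

gcd(7, 38) = 1, so the inverse exists.
Extended Euclidean algorithm on (38, 7):
38 = 5 × 7 + 3  ⟹  3 = (1)·38 + (-5)·7
7 = 2 × 3 + 1  ⟹  1 = (-2)·38 + (11)·7
So (11)·7 ≡ 1 (mod 38), i.e. 7^(-1) ≡ 11 (mod 38).
Check: 7 × 11 = 77 ≡ 1 (mod 38)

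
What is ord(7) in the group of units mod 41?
40

41 is prime, so ord(7) divides φ(41) = 40.
Divisors of 40: 1, 2, 4, 5, 8, 10, 20, 40.
Repeated squaring: 7^1 ≡ 7, 7^2 ≡ 8, 7^4 ≡ 23, 7^8 ≡ 37, 7^16 ≡ 16, 7^32 ≡ 10 (mod 41).
Test 7^d mod 41 for each divisor d in increasing order:
7^1 ≡ 7
7^2 ≡ 8
7^4 ≡ 23
7^5 = 7^4·7^1 ≡ 38
7^8 ≡ 37
7^10 = 7^8·7^2 ≡ 9
7^20 = 7^16·7^4 ≡ 40
7^40 = 7^32·7^8 ≡ 1  ← first divisor giving 1
The order is 40.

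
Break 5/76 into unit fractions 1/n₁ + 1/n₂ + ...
1/16 + 1/304

Greedy algorithm:
5/76: ceiling(76/5) = 16, use 1/16
1/304: ceiling(304/1) = 304, use 1/304
Result: 5/76 = 1/16 + 1/304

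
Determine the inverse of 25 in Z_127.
61

gcd(25, 127) = 1, so the inverse exists.
Extended Euclidean algorithm on (127, 25):
127 = 5 × 25 + 2  ⟹  2 = (1)·127 + (-5)·25
25 = 12 × 2 + 1  ⟹  1 = (-12)·127 + (61)·25
So (61)·25 ≡ 1 (mod 127), i.e. 25^(-1) ≡ 61 (mod 127).
Check: 25 × 61 = 1525 ≡ 1 (mod 127)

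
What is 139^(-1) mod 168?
139

gcd(139, 168) = 1, so the inverse exists.
Extended Euclidean algorithm on (168, 139):
168 = 1 × 139 + 29  ⟹  29 = (1)·168 + (-1)·139
139 = 4 × 29 + 23  ⟹  23 = (-4)·168 + (5)·139
29 = 1 × 23 + 6  ⟹  6 = (5)·168 + (-6)·139
23 = 3 × 6 + 5  ⟹  5 = (-19)·168 + (23)·139
6 = 1 × 5 + 1  ⟹  1 = (24)·168 + (-29)·139
So (-29)·139 ≡ 1 (mod 168), i.e. 139^(-1) ≡ -29 ≡ 139 (mod 168).
Check: 139 × 139 = 19321 ≡ 1 (mod 168)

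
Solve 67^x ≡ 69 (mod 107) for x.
62

Baby-step giant-step with step n = ⌈√107⌉ = 11.
Baby steps 67^j mod 107 (j:value) for j=0..10: 0:1, 1:67, 2:102, 3:93, 4:25, 5:70, 6:89, 7:78, 8:90, 9:38, 10:85.
Giant-step multiplier: 67^(-11) ≡ 67^(106-11) = 67^95 ≡ 58 (mod 107).
Giant steps γ_i = 69·58^i mod 107: γ_0=69, γ_1=43, γ_2=33, γ_3=95, γ_4=53, γ_5=78 (in table at j=7).
x = i·n + j = 5·11 + 7 = 62.
Check: 67^62 ≡ 69 (mod 107).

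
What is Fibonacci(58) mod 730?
549

Matrix identity: Q^n = [[F_(n+1), F_n], [F_n, F_(n-1)]] with Q = [[1,1],[1,0]].
n = 58 = 111010₂. Square-and-multiply, entries mod 730:
Q^1 = [[1,1],[1,0]]
Q^3 = (Q^1)²·Q = [[3,2],[2,1]]
Q^7 = (Q^3)²·Q = [[21,13],[13,8]]
Q^14 = (Q^7)² = [[610,377],[377,233]]
Q^29 = (Q^14)²·Q = [[570,309],[309,261]]
Q^58 = (Q^29)² = [[631,549],[549,82]]
F_58 mod 730 = Q^58[0][1] = 549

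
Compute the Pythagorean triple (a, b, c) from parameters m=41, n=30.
(781, 2460, 2581)

Euclid's formula: a = m² - n², b = 2mn, c = m² + n²
m = 41, n = 30
a = 41² - 30² = 1681 - 900 = 781
b = 2 × 41 × 30 = 2460
c = 41² + 30² = 1681 + 900 = 2581
Verification: 781² + 2460² = 609961 + 6051600 = 6661561 = 2581² ✓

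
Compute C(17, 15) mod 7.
3

Using Lucas' theorem:
Write n=17 and k=15 in base 7:
n in base 7: [2, 3]
k in base 7: [2, 1]
C(17,15) mod 7 = ∏ C(n_i, k_i) mod 7
Digit binomials (mod 7): C(2,2) = 1; C(3,1) = 3
Product: 1 × 3 = 3 ≡ 3 (mod 7)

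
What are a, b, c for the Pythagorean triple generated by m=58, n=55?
(339, 6380, 6389)

Euclid's formula: a = m² - n², b = 2mn, c = m² + n²
m = 58, n = 55
a = 58² - 55² = 3364 - 3025 = 339
b = 2 × 58 × 55 = 6380
c = 58² + 55² = 3364 + 3025 = 6389
Verification: 339² + 6380² = 114921 + 40704400 = 40819321 = 6389² ✓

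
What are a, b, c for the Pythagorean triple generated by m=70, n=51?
(2299, 7140, 7501)

Euclid's formula: a = m² - n², b = 2mn, c = m² + n²
m = 70, n = 51
a = 70² - 51² = 4900 - 2601 = 2299
b = 2 × 70 × 51 = 7140
c = 70² + 51² = 4900 + 2601 = 7501
Verification: 2299² + 7140² = 5285401 + 50979600 = 56265001 = 7501² ✓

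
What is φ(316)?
156

316 = 2^2 × 79
φ(n) = n × ∏(1 - 1/p) for each prime p dividing n
φ(316) = 316 × (1 - 1/2) × (1 - 1/79) = 156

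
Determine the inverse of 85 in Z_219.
67

gcd(85, 219) = 1, so the inverse exists.
Extended Euclidean algorithm on (219, 85):
219 = 2 × 85 + 49  ⟹  49 = (1)·219 + (-2)·85
85 = 1 × 49 + 36  ⟹  36 = (-1)·219 + (3)·85
49 = 1 × 36 + 13  ⟹  13 = (2)·219 + (-5)·85
36 = 2 × 13 + 10  ⟹  10 = (-5)·219 + (13)·85
13 = 1 × 10 + 3  ⟹  3 = (7)·219 + (-18)·85
10 = 3 × 3 + 1  ⟹  1 = (-26)·219 + (67)·85
So (67)·85 ≡ 1 (mod 219), i.e. 85^(-1) ≡ 67 (mod 219).
Check: 85 × 67 = 5695 ≡ 1 (mod 219)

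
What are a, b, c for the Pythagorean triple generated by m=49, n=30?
(1501, 2940, 3301)

Euclid's formula: a = m² - n², b = 2mn, c = m² + n²
m = 49, n = 30
a = 49² - 30² = 2401 - 900 = 1501
b = 2 × 49 × 30 = 2940
c = 49² + 30² = 2401 + 900 = 3301
Verification: 1501² + 2940² = 2253001 + 8643600 = 10896601 = 3301² ✓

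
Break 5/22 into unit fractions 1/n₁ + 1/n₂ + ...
1/5 + 1/37 + 1/4070

Greedy algorithm:
5/22: ceiling(22/5) = 5, use 1/5
3/110: ceiling(110/3) = 37, use 1/37
1/4070: ceiling(4070/1) = 4070, use 1/4070
Result: 5/22 = 1/5 + 1/37 + 1/4070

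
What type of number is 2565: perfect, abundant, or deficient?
deficient

Proper divisors of 2565: sum = 1 + 3 + 5 + 9 + 15 + 19 + 27 + 45 + 57 + 95 + 135 + 171 + 285 + 513 + 855 = 2235
Since 2235 < 2565, 2565 is deficient.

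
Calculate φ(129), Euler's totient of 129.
84

129 = 3 × 43
φ(n) = n × ∏(1 - 1/p) for each prime p dividing n
φ(129) = 129 × (1 - 1/3) × (1 - 1/43) = 84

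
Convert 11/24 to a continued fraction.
[0; 2, 5, 2]

Euclidean algorithm steps:
11 = 0 × 24 + 11
24 = 2 × 11 + 2
11 = 5 × 2 + 1
2 = 2 × 1 + 0
Continued fraction: [0; 2, 5, 2]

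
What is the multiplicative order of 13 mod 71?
70

71 is prime, so ord(13) divides φ(71) = 70.
Divisors of 70: 1, 2, 5, 7, 10, 14, 35, 70.
Repeated squaring: 13^1 ≡ 13, 13^2 ≡ 27, 13^4 ≡ 19, 13^8 ≡ 6, 13^16 ≡ 36, 13^32 ≡ 18, 13^64 ≡ 40 (mod 71).
Test 13^d mod 71 for each divisor d in increasing order:
13^1 ≡ 13
13^2 ≡ 27
13^5 = 13^4·13^1 ≡ 34
13^7 = 13^4·13^2·13^1 ≡ 66
13^10 = 13^8·13^2 ≡ 20
13^14 = 13^8·13^4·13^2 ≡ 25
13^35 = 13^32·13^2·13^1 ≡ 70
13^70 = 13^64·13^4·13^2 ≡ 1  ← first divisor giving 1
The order is 70.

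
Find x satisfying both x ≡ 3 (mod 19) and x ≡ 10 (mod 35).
535

Using Chinese Remainder Theorem:
M = 19 × 35 = 665
M1 = 35, M2 = 19
y1 = 35^(-1) mod 19 = 6
y2 = 19^(-1) mod 35 = 24
x = (3×35×6 + 10×19×24) mod 665 = 535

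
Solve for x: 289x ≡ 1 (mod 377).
347

gcd(289, 377) = 1, so the inverse exists.
Extended Euclidean algorithm on (377, 289):
377 = 1 × 289 + 88  ⟹  88 = (1)·377 + (-1)·289
289 = 3 × 88 + 25  ⟹  25 = (-3)·377 + (4)·289
88 = 3 × 25 + 13  ⟹  13 = (10)·377 + (-13)·289
25 = 1 × 13 + 12  ⟹  12 = (-13)·377 + (17)·289
13 = 1 × 12 + 1  ⟹  1 = (23)·377 + (-30)·289
So (-30)·289 ≡ 1 (mod 377), i.e. 289^(-1) ≡ -30 ≡ 347 (mod 377).
Check: 289 × 347 = 100283 ≡ 1 (mod 377)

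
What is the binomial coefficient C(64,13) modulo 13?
4

Using Lucas' theorem:
Write n=64 and k=13 in base 13:
n in base 13: [4, 12]
k in base 13: [1, 0]
C(64,13) mod 13 = ∏ C(n_i, k_i) mod 13
Digit binomials (mod 13): C(4,1) = 4; C(12,0) = 1
Product: 4 × 1 = 4 ≡ 4 (mod 13)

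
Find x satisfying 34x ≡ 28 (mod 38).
x ≡ 12 (mod 19)

gcd(34, 38) = 2, which divides 28, so solutions exist.
Divide through by 2: 17x ≡ 14 (mod 19).
Find 17^(-1) mod 19 by the extended Euclidean algorithm:
19 = 1 × 17 + 2  ⟹  2 = (1)·19 + (-1)·17
17 = 8 × 2 + 1  ⟹  1 = (-8)·19 + (9)·17
So (9)·17 ≡ 1 (mod 19), i.e. 17^(-1) ≡ 9 (mod 19).
x ≡ 9 × 14 = 126 ≡ 12 (mod 19).
Check: 34 × 12 = 408 ≡ 28 (mod 38).
x ≡ 12 (mod 19), giving 2 solutions mod 38.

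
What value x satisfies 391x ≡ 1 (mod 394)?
131

gcd(391, 394) = 1, so the inverse exists.
Extended Euclidean algorithm on (394, 391):
394 = 1 × 391 + 3  ⟹  3 = (1)·394 + (-1)·391
391 = 130 × 3 + 1  ⟹  1 = (-130)·394 + (131)·391
So (131)·391 ≡ 1 (mod 394), i.e. 391^(-1) ≡ 131 (mod 394).
Check: 391 × 131 = 51221 ≡ 1 (mod 394)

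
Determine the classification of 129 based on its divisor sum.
deficient

Proper divisors of 129: sum = 1 + 3 + 43 = 47
Since 47 < 129, 129 is deficient.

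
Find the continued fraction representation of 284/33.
[8; 1, 1, 1, 1, 6]

Euclidean algorithm steps:
284 = 8 × 33 + 20
33 = 1 × 20 + 13
20 = 1 × 13 + 7
13 = 1 × 7 + 6
7 = 1 × 6 + 1
6 = 6 × 1 + 0
Continued fraction: [8; 1, 1, 1, 1, 6]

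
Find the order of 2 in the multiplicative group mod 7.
3

7 is prime, so ord(2) divides φ(7) = 6.
Divisors of 6: 1, 2, 3, 6.
Repeated squaring: 2^1 ≡ 2, 2^2 ≡ 4, 2^4 ≡ 2 (mod 7).
Test 2^d mod 7 for each divisor d in increasing order:
2^1 ≡ 2
2^2 ≡ 4
2^3 = 2^2·2^1 ≡ 1  ← first divisor giving 1
The order is 3.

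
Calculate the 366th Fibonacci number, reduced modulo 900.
188

Matrix identity: Q^n = [[F_(n+1), F_n], [F_n, F_(n-1)]] with Q = [[1,1],[1,0]].
n = 366 = 101101110₂. Square-and-multiply, entries mod 900:
Q^1 = [[1,1],[1,0]]
Q^2 = (Q^1)² = [[2,1],[1,1]]
Q^5 = (Q^2)²·Q = [[8,5],[5,3]]
Q^11 = (Q^5)²·Q = [[144,89],[89,55]]
Q^22 = (Q^11)² = [[757,611],[611,146]]
Q^45 = (Q^22)²·Q = [[503,470],[470,33]]
Q^91 = (Q^45)²·Q = [[429,509],[509,820]]
Q^183 = (Q^91)²·Q = [[663,322],[322,341]]
Q^366 = (Q^183)² = [[553,188],[188,365]]
F_366 mod 900 = Q^366[0][1] = 188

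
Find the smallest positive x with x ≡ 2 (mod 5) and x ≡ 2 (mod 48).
2

Using Chinese Remainder Theorem:
M = 5 × 48 = 240
M1 = 48, M2 = 5
y1 = 48^(-1) mod 5 = 2
y2 = 5^(-1) mod 48 = 29
x = (2×48×2 + 2×5×29) mod 240 = 2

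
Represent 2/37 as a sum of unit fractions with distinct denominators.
1/19 + 1/703

Greedy algorithm:
2/37: ceiling(37/2) = 19, use 1/19
1/703: ceiling(703/1) = 703, use 1/703
Result: 2/37 = 1/19 + 1/703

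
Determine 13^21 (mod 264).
13

Repeated squaring. Binary of 21 = 10101.
13^1 ≡ 13 (mod 264); 13^2 ≡ 169 (mod 264); 13^4 ≡ 49 (mod 264); 13^8 ≡ 25 (mod 264); 13^16 ≡ 97 (mod 264)
13^21 = 13^1 × 13^4 × 13^16 ≡ 13 (mod 264)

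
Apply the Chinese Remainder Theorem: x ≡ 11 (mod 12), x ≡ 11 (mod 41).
11

Using Chinese Remainder Theorem:
M = 12 × 41 = 492
M1 = 41, M2 = 12
y1 = 41^(-1) mod 12 = 5
y2 = 12^(-1) mod 41 = 24
x = (11×41×5 + 11×12×24) mod 492 = 11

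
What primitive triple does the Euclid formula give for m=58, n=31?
(2403, 3596, 4325)

Euclid's formula: a = m² - n², b = 2mn, c = m² + n²
m = 58, n = 31
a = 58² - 31² = 3364 - 961 = 2403
b = 2 × 58 × 31 = 3596
c = 58² + 31² = 3364 + 961 = 4325
Verification: 2403² + 3596² = 5774409 + 12931216 = 18705625 = 4325² ✓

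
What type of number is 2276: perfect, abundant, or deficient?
deficient

Proper divisors of 2276: sum = 1 + 2 + 4 + 569 + 1138 = 1714
Since 1714 < 2276, 2276 is deficient.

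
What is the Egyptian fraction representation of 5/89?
1/18 + 1/1602

Greedy algorithm:
5/89: ceiling(89/5) = 18, use 1/18
1/1602: ceiling(1602/1) = 1602, use 1/1602
Result: 5/89 = 1/18 + 1/1602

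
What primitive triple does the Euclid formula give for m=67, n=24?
(3913, 3216, 5065)

Euclid's formula: a = m² - n², b = 2mn, c = m² + n²
m = 67, n = 24
a = 67² - 24² = 4489 - 576 = 3913
b = 2 × 67 × 24 = 3216
c = 67² + 24² = 4489 + 576 = 5065
Verification: 3913² + 3216² = 15311569 + 10342656 = 25654225 = 5065² ✓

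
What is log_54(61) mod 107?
96

Baby-step giant-step with step n = ⌈√107⌉ = 11.
Baby steps 54^j mod 107 (j:value) for j=0..10: 0:1, 1:54, 2:27, 3:67, 4:87, 5:97, 6:102, 7:51, 8:79, 9:93, 10:100.
Giant-step multiplier: 54^(-11) ≡ 54^(106-11) = 54^95 ≡ 15 (mod 107).
Giant steps γ_i = 61·15^i mod 107: γ_0=61, γ_1=59, γ_2=29, γ_3=7, γ_4=105, γ_5=77, γ_6=85, γ_7=98, γ_8=79 (in table at j=8).
x = i·n + j = 8·11 + 8 = 96.
Check: 54^96 ≡ 61 (mod 107).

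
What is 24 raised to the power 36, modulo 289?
21

Repeated squaring. Binary of 36 = 100100.
24^1 ≡ 24 (mod 289); 24^2 ≡ 287 (mod 289); 24^4 ≡ 4 (mod 289); 24^8 ≡ 16 (mod 289); 24^16 ≡ 256 (mod 289); 24^32 ≡ 222 (mod 289)
24^36 = 24^4 × 24^32 ≡ 21 (mod 289)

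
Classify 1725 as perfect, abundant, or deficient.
deficient

Proper divisors of 1725: sum = 1 + 3 + 5 + 15 + 23 + 25 + 69 + 75 + 115 + 345 + 575 = 1251
Since 1251 < 1725, 1725 is deficient.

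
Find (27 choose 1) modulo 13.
1

Using Lucas' theorem:
Write n=27 and k=1 in base 13:
n in base 13: [2, 1]
k in base 13: [0, 1]
C(27,1) mod 13 = ∏ C(n_i, k_i) mod 13
Digit binomials (mod 13): C(2,0) = 1; C(1,1) = 1
Product: 1 × 1 = 1 ≡ 1 (mod 13)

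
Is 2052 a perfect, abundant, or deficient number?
abundant

Proper divisors of 2052: sum = 1 + 2 + 3 + 4 + 6 + 9 + 12 + 18 + ... + 342 + 513 + 684 + 1026 (23 divisors) = 3548
Since 3548 > 2052, 2052 is abundant.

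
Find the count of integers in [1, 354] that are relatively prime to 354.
116

354 = 2 × 3 × 59
φ(n) = n × ∏(1 - 1/p) for each prime p dividing n
φ(354) = 354 × (1 - 1/2) × (1 - 1/3) × (1 - 1/59) = 116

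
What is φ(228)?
72

228 = 2^2 × 3 × 19
φ(n) = n × ∏(1 - 1/p) for each prime p dividing n
φ(228) = 228 × (1 - 1/2) × (1 - 1/3) × (1 - 1/19) = 72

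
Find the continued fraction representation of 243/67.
[3; 1, 1, 1, 2, 8]

Euclidean algorithm steps:
243 = 3 × 67 + 42
67 = 1 × 42 + 25
42 = 1 × 25 + 17
25 = 1 × 17 + 8
17 = 2 × 8 + 1
8 = 8 × 1 + 0
Continued fraction: [3; 1, 1, 1, 2, 8]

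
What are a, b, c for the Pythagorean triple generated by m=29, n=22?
(357, 1276, 1325)

Euclid's formula: a = m² - n², b = 2mn, c = m² + n²
m = 29, n = 22
a = 29² - 22² = 841 - 484 = 357
b = 2 × 29 × 22 = 1276
c = 29² + 22² = 841 + 484 = 1325
Verification: 357² + 1276² = 127449 + 1628176 = 1755625 = 1325² ✓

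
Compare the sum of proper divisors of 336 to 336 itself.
abundant

Proper divisors of 336: sum = 1 + 2 + 3 + 4 + 6 + 7 + 8 + 12 + ... + 56 + 84 + 112 + 168 (19 divisors) = 656
Since 656 > 336, 336 is abundant.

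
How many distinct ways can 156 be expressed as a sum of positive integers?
73232243759

p(n) counts ways to write n as a sum of positive integers (order ignored).
Euler's pentagonal recurrence: p(k) = p(k-1) + p(k-2) - p(k-5) - p(k-7) + p(k-12) + p(k-15) - ... (offsets j(3j∓1)/2, signs ++--, p(0)=1, p(<0)=0).
DP table for k = 0..155: p(0)=1, p(1)=1, p(2)=2, p(3)=3, p(4)=5, p(5)=7, p(6)=11, p(7)=15, p(8)=22, p(9)=30, p(10)=42, p(11)=56, p(12)=77, p(13)=101, p(14)=135, p(15)=176, p(16)=231, p(17)=297, p(18)=385, p(19)=490, p(20)=627, p(21)=792, p(22)=1002, p(23)=1255, p(24)=1575, p(25)=1958, p(26)=2436, p(27)=3010, p(28)=3718, p(29)=4565, p(30)=5604, p(31)=6842, p(32)=8349, p(33)=10143, p(34)=12310, p(35)=14883, p(36)=17977, p(37)=21637, p(38)=26015, p(39)=31185, p(40)=37338, p(41)=44583, p(42)=53174, p(43)=63261, p(44)=75175, p(45)=89134, p(46)=105558, p(47)=124754, p(48)=147273, p(49)=173525, p(50)=204226, p(51)=239943, p(52)=281589, p(53)=329931, p(54)=386155, p(55)=451276, p(56)=526823, p(57)=614154, p(58)=715220, p(59)=831820, p(60)=966467, p(61)=1121505, p(62)=1300156, p(63)=1505499, p(64)=1741630, p(65)=2012558, p(66)=2323520, p(67)=2679689, p(68)=3087735, p(69)=3554345, p(70)=4087968, p(71)=4697205, p(72)=5392783, p(73)=6185689, p(74)=7089500, p(75)=8118264, p(76)=9289091, p(77)=10619863, p(78)=12132164, p(79)=13848650, p(80)=15796476, p(81)=18004327, p(82)=20506255, p(83)=23338469, p(84)=26543660, p(85)=30167357, p(86)=34262962, p(87)=38887673, p(88)=44108109, p(89)=49995925, p(90)=56634173, p(91)=64112359, p(92)=72533807, p(93)=82010177, p(94)=92669720, p(95)=104651419, p(96)=118114304, p(97)=133230930, p(98)=150198136, p(99)=169229875, p(100)=190569292, p(101)=214481126, p(102)=241265379, p(103)=271248950, p(104)=304801365, p(105)=342325709, p(106)=384276336, p(107)=431149389, p(108)=483502844, p(109)=541946240, p(110)=607163746, p(111)=679903203, p(112)=761002156, p(113)=851376628, p(114)=952050665, p(115)=1064144451, p(116)=1188908248, p(117)=1327710076, p(118)=1482074143, p(119)=1653668665, p(120)=1844349560, p(121)=2056148051, p(122)=2291320912, p(123)=2552338241, p(124)=2841940500, p(125)=3163127352, p(126)=3519222692, p(127)=3913864295, p(128)=4351078600, p(129)=4835271870, p(130)=5371315400, p(131)=5964539504, p(132)=6620830889, p(133)=7346629512, p(134)=8149040695, p(135)=9035836076, p(136)=10015581680, p(137)=11097645016, p(138)=12292341831, p(139)=13610949895, p(140)=15065878135, p(141)=16670689208, p(142)=18440293320, p(143)=20390982757, p(144)=22540654445, p(145)=24908858009, p(146)=27517052599, p(147)=30388671978, p(148)=33549419497, p(149)=37027355200, p(150)=40853235313, p(151)=45060624582, p(152)=49686288421, p(153)=54770336324, p(154)=60356673280, p(155)=66493182097.
Final step: p(156) = p(155) + p(154) - p(151) - p(149) + p(144) + p(141) - p(134) - p(130) + p(121) + p(116) - p(105) - p(99) + p(86) + p(79) - p(64) - p(56) + p(39) + p(30) - p(11) - p(1)
= 66493182097 + 60356673280 - 45060624582 - 37027355200 + 22540654445 + 16670689208 - 8149040695 - 5371315400 + 2056148051 + 1188908248 - 342325709 - 169229875 + 34262962 + 13848650 - 1741630 - 526823 + 31185 + 5604 - 56 - 1
= 73232243759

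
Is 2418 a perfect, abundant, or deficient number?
abundant

Proper divisors of 2418: sum = 1 + 2 + 3 + 6 + 13 + 26 + 31 + 39 + 62 + 78 + 93 + 186 + 403 + 806 + 1209 = 2958
Since 2958 > 2418, 2418 is abundant.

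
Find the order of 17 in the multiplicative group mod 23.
22

23 is prime, so ord(17) divides φ(23) = 22.
Divisors of 22: 1, 2, 11, 22.
Repeated squaring: 17^1 ≡ 17, 17^2 ≡ 13, 17^4 ≡ 8, 17^8 ≡ 18, 17^16 ≡ 2 (mod 23).
Test 17^d mod 23 for each divisor d in increasing order:
17^1 ≡ 17
17^2 ≡ 13
17^11 = 17^8·17^2·17^1 ≡ 22
17^22 = 17^16·17^4·17^2 ≡ 1  ← first divisor giving 1
The order is 22.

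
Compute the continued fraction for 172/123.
[1; 2, 1, 1, 24]

Euclidean algorithm steps:
172 = 1 × 123 + 49
123 = 2 × 49 + 25
49 = 1 × 25 + 24
25 = 1 × 24 + 1
24 = 24 × 1 + 0
Continued fraction: [1; 2, 1, 1, 24]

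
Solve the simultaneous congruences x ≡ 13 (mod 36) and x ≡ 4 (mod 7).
193

Using Chinese Remainder Theorem:
M = 36 × 7 = 252
M1 = 7, M2 = 36
y1 = 7^(-1) mod 36 = 31
y2 = 36^(-1) mod 7 = 1
x = (13×7×31 + 4×36×1) mod 252 = 193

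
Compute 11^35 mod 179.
136

Repeated squaring. Binary of 35 = 100011.
11^1 ≡ 11 (mod 179); 11^2 ≡ 121 (mod 179); 11^4 ≡ 142 (mod 179); 11^8 ≡ 116 (mod 179); 11^16 ≡ 31 (mod 179); 11^32 ≡ 66 (mod 179)
11^35 = 11^1 × 11^2 × 11^32 ≡ 136 (mod 179)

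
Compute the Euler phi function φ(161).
132

161 = 7 × 23
φ(n) = n × ∏(1 - 1/p) for each prime p dividing n
φ(161) = 161 × (1 - 1/7) × (1 - 1/23) = 132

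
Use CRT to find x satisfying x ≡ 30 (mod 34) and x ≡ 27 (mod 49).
370

Using Chinese Remainder Theorem:
M = 34 × 49 = 1666
M1 = 49, M2 = 34
y1 = 49^(-1) mod 34 = 25
y2 = 34^(-1) mod 49 = 13
x = (30×49×25 + 27×34×13) mod 1666 = 370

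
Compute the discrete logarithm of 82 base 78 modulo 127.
16

Baby-step giant-step with step n = ⌈√127⌉ = 12.
Baby steps 78^j mod 127 (j:value) for j=0..11: 0:1, 1:78, 2:115, 3:80, 4:17, 5:56, 6:50, 7:90, 8:35, 9:63, 10:88, 11:6.
Giant-step multiplier: 78^(-12) ≡ 78^(126-12) = 78^114 ≡ 73 (mod 127).
Giant steps γ_i = 82·73^i mod 127: γ_0=82, γ_1=17 (in table at j=4).
x = i·n + j = 1·12 + 4 = 16.
Check: 78^16 ≡ 82 (mod 127).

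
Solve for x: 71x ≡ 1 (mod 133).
15

gcd(71, 133) = 1, so the inverse exists.
Extended Euclidean algorithm on (133, 71):
133 = 1 × 71 + 62  ⟹  62 = (1)·133 + (-1)·71
71 = 1 × 62 + 9  ⟹  9 = (-1)·133 + (2)·71
62 = 6 × 9 + 8  ⟹  8 = (7)·133 + (-13)·71
9 = 1 × 8 + 1  ⟹  1 = (-8)·133 + (15)·71
So (15)·71 ≡ 1 (mod 133), i.e. 71^(-1) ≡ 15 (mod 133).
Check: 71 × 15 = 1065 ≡ 1 (mod 133)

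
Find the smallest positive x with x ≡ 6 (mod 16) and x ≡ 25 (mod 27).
214

Using Chinese Remainder Theorem:
M = 16 × 27 = 432
M1 = 27, M2 = 16
y1 = 27^(-1) mod 16 = 3
y2 = 16^(-1) mod 27 = 22
x = (6×27×3 + 25×16×22) mod 432 = 214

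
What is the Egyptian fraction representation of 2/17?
1/9 + 1/153

Greedy algorithm:
2/17: ceiling(17/2) = 9, use 1/9
1/153: ceiling(153/1) = 153, use 1/153
Result: 2/17 = 1/9 + 1/153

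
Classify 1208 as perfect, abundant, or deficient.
deficient

Proper divisors of 1208: sum = 1 + 2 + 4 + 8 + 151 + 302 + 604 = 1072
Since 1072 < 1208, 1208 is deficient.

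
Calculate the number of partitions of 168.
228204732751

p(n) counts ways to write n as a sum of positive integers (order ignored).
Euler's pentagonal recurrence: p(k) = p(k-1) + p(k-2) - p(k-5) - p(k-7) + p(k-12) + p(k-15) - ... (offsets j(3j∓1)/2, signs ++--, p(0)=1, p(<0)=0).
DP table for k = 0..167: p(0)=1, p(1)=1, p(2)=2, p(3)=3, p(4)=5, p(5)=7, p(6)=11, p(7)=15, p(8)=22, p(9)=30, p(10)=42, p(11)=56, p(12)=77, p(13)=101, p(14)=135, p(15)=176, p(16)=231, p(17)=297, p(18)=385, p(19)=490, p(20)=627, p(21)=792, p(22)=1002, p(23)=1255, p(24)=1575, p(25)=1958, p(26)=2436, p(27)=3010, p(28)=3718, p(29)=4565, p(30)=5604, p(31)=6842, p(32)=8349, p(33)=10143, p(34)=12310, p(35)=14883, p(36)=17977, p(37)=21637, p(38)=26015, p(39)=31185, p(40)=37338, p(41)=44583, p(42)=53174, p(43)=63261, p(44)=75175, p(45)=89134, p(46)=105558, p(47)=124754, p(48)=147273, p(49)=173525, p(50)=204226, p(51)=239943, p(52)=281589, p(53)=329931, p(54)=386155, p(55)=451276, p(56)=526823, p(57)=614154, p(58)=715220, p(59)=831820, p(60)=966467, p(61)=1121505, p(62)=1300156, p(63)=1505499, p(64)=1741630, p(65)=2012558, p(66)=2323520, p(67)=2679689, p(68)=3087735, p(69)=3554345, p(70)=4087968, p(71)=4697205, p(72)=5392783, p(73)=6185689, p(74)=7089500, p(75)=8118264, p(76)=9289091, p(77)=10619863, p(78)=12132164, p(79)=13848650, p(80)=15796476, p(81)=18004327, p(82)=20506255, p(83)=23338469, p(84)=26543660, p(85)=30167357, p(86)=34262962, p(87)=38887673, p(88)=44108109, p(89)=49995925, p(90)=56634173, p(91)=64112359, p(92)=72533807, p(93)=82010177, p(94)=92669720, p(95)=104651419, p(96)=118114304, p(97)=133230930, p(98)=150198136, p(99)=169229875, p(100)=190569292, p(101)=214481126, p(102)=241265379, p(103)=271248950, p(104)=304801365, p(105)=342325709, p(106)=384276336, p(107)=431149389, p(108)=483502844, p(109)=541946240, p(110)=607163746, p(111)=679903203, p(112)=761002156, p(113)=851376628, p(114)=952050665, p(115)=1064144451, p(116)=1188908248, p(117)=1327710076, p(118)=1482074143, p(119)=1653668665, p(120)=1844349560, p(121)=2056148051, p(122)=2291320912, p(123)=2552338241, p(124)=2841940500, p(125)=3163127352, p(126)=3519222692, p(127)=3913864295, p(128)=4351078600, p(129)=4835271870, p(130)=5371315400, p(131)=5964539504, p(132)=6620830889, p(133)=7346629512, p(134)=8149040695, p(135)=9035836076, p(136)=10015581680, p(137)=11097645016, p(138)=12292341831, p(139)=13610949895, p(140)=15065878135, p(141)=16670689208, p(142)=18440293320, p(143)=20390982757, p(144)=22540654445, p(145)=24908858009, p(146)=27517052599, p(147)=30388671978, p(148)=33549419497, p(149)=37027355200, p(150)=40853235313, p(151)=45060624582, p(152)=49686288421, p(153)=54770336324, p(154)=60356673280, p(155)=66493182097, p(156)=73232243759, p(157)=80630964769, p(158)=88751778802, p(159)=97662728555, p(160)=107438159466, p(161)=118159068427, p(162)=129913904637, p(163)=142798995930, p(164)=156919475295, p(165)=172389800255, p(166)=189334822579, p(167)=207890420102.
Final step: p(168) = p(167) + p(166) - p(163) - p(161) + p(156) + p(153) - p(146) - p(142) + p(133) + p(128) - p(117) - p(111) + p(98) + p(91) - p(76) - p(68) + p(51) + p(42) - p(23) - p(13)
= 207890420102 + 189334822579 - 142798995930 - 118159068427 + 73232243759 + 54770336324 - 27517052599 - 18440293320 + 7346629512 + 4351078600 - 1327710076 - 679903203 + 150198136 + 64112359 - 9289091 - 3087735 + 239943 + 53174 - 1255 - 101
= 228204732751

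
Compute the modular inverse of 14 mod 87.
56

gcd(14, 87) = 1, so the inverse exists.
Extended Euclidean algorithm on (87, 14):
87 = 6 × 14 + 3  ⟹  3 = (1)·87 + (-6)·14
14 = 4 × 3 + 2  ⟹  2 = (-4)·87 + (25)·14
3 = 1 × 2 + 1  ⟹  1 = (5)·87 + (-31)·14
So (-31)·14 ≡ 1 (mod 87), i.e. 14^(-1) ≡ -31 ≡ 56 (mod 87).
Check: 14 × 56 = 784 ≡ 1 (mod 87)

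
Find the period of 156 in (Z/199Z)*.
18

199 is prime, so ord(156) divides φ(199) = 198.
Divisors of 198: 1, 2, 3, 6, 9, 11, 18, 22, 33, 66, 99, 198.
Repeated squaring: 156^1 ≡ 156, 156^2 ≡ 58, 156^4 ≡ 180, 156^8 ≡ 162, 156^16 ≡ 175, 156^32 ≡ 178, 156^64 ≡ 43, 156^128 ≡ 58 (mod 199).
Test 156^d mod 199 for each divisor d in increasing order:
156^1 ≡ 156
156^2 ≡ 58
156^3 = 156^2·156^1 ≡ 93
156^6 = 156^4·156^2 ≡ 92
156^9 = 156^8·156^1 ≡ 198
156^11 = 156^8·156^2·156^1 ≡ 141
156^18 = 156^16·156^2 ≡ 1  ← first divisor giving 1
The order is 18.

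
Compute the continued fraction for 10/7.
[1; 2, 3]

Euclidean algorithm steps:
10 = 1 × 7 + 3
7 = 2 × 3 + 1
3 = 3 × 1 + 0
Continued fraction: [1; 2, 3]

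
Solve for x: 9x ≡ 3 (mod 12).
x ≡ 3 (mod 4)

gcd(9, 12) = 3, which divides 3, so solutions exist.
Divide through by 3: 3x ≡ 1 (mod 4).
Find 3^(-1) mod 4 by the extended Euclidean algorithm:
4 = 1 × 3 + 1  ⟹  1 = (1)·4 + (-1)·3
So (-1)·3 ≡ 1 (mod 4), i.e. 3^(-1) ≡ -1 ≡ 3 (mod 4).
x ≡ 3 × 1 = 3 ≡ 3 (mod 4).
Check: 9 × 3 = 27 ≡ 3 (mod 12).
x ≡ 3 (mod 4), giving 3 solutions mod 12.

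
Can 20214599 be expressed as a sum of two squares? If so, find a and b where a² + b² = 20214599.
Not possible

Factorization: 20214599 = 41 × 79^3
By Fermat: n is sum of two squares iff every prime p ≡ 3 (mod 4) appears to even power.
Prime(s) ≡ 3 (mod 4) with odd exponent: [(79, 3)]
Therefore 20214599 cannot be expressed as a² + b².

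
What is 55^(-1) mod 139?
91

gcd(55, 139) = 1, so the inverse exists.
Extended Euclidean algorithm on (139, 55):
139 = 2 × 55 + 29  ⟹  29 = (1)·139 + (-2)·55
55 = 1 × 29 + 26  ⟹  26 = (-1)·139 + (3)·55
29 = 1 × 26 + 3  ⟹  3 = (2)·139 + (-5)·55
26 = 8 × 3 + 2  ⟹  2 = (-17)·139 + (43)·55
3 = 1 × 2 + 1  ⟹  1 = (19)·139 + (-48)·55
So (-48)·55 ≡ 1 (mod 139), i.e. 55^(-1) ≡ -48 ≡ 91 (mod 139).
Check: 55 × 91 = 5005 ≡ 1 (mod 139)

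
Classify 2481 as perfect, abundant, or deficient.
deficient

Proper divisors of 2481: sum = 1 + 3 + 827 = 831
Since 831 < 2481, 2481 is deficient.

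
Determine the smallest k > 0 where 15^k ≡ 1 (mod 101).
100

101 is prime, so ord(15) divides φ(101) = 100.
Divisors of 100: 1, 2, 4, 5, 10, 20, 25, 50, 100.
Repeated squaring: 15^1 ≡ 15, 15^2 ≡ 23, 15^4 ≡ 24, 15^8 ≡ 71, 15^16 ≡ 92, 15^32 ≡ 81, 15^64 ≡ 97 (mod 101).
Test 15^d mod 101 for each divisor d in increasing order:
15^1 ≡ 15
15^2 ≡ 23
15^4 ≡ 24
15^5 = 15^4·15^1 ≡ 57
15^10 = 15^8·15^2 ≡ 17
15^20 = 15^16·15^4 ≡ 87
15^25 = 15^16·15^8·15^1 ≡ 10
15^50 = 15^32·15^16·15^2 ≡ 100
15^100 = 15^64·15^32·15^4 ≡ 1  ← first divisor giving 1
The order is 100.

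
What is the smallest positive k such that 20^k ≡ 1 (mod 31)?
15

31 is prime, so ord(20) divides φ(31) = 30.
Divisors of 30: 1, 2, 3, 5, 6, 10, 15, 30.
Repeated squaring: 20^1 ≡ 20, 20^2 ≡ 28, 20^4 ≡ 9, 20^8 ≡ 19, 20^16 ≡ 20 (mod 31).
Test 20^d mod 31 for each divisor d in increasing order:
20^1 ≡ 20
20^2 ≡ 28
20^3 = 20^2·20^1 ≡ 2
20^5 = 20^4·20^1 ≡ 25
20^6 = 20^4·20^2 ≡ 4
20^10 = 20^8·20^2 ≡ 5
20^15 = 20^8·20^4·20^2·20^1 ≡ 1  ← first divisor giving 1
The order is 15.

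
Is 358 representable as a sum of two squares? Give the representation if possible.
Not possible

Factorization: 358 = 2 × 179
By Fermat: n is sum of two squares iff every prime p ≡ 3 (mod 4) appears to even power.
Prime(s) ≡ 3 (mod 4) with odd exponent: [(179, 1)]
Therefore 358 cannot be expressed as a² + b².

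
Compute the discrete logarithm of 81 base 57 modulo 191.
142

Baby-step giant-step with step n = ⌈√191⌉ = 14.
Baby steps 57^j mod 191 (j:value) for j=0..13: 0:1, 1:57, 2:2, 3:114, 4:4, 5:37, 6:8, 7:74, 8:16, 9:148, 10:32, 11:105, 12:64, 13:19.
Giant-step multiplier: 57^(-14) ≡ 57^(190-14) = 57^176 ≡ 97 (mod 191).
Giant steps γ_i = 81·97^i mod 191: γ_0=81, γ_1=26, γ_2=39, γ_3=154, γ_4=40, γ_5=60, γ_6=90, γ_7=135, γ_8=107, γ_9=65, γ_10=2 (in table at j=2).
x = i·n + j = 10·14 + 2 = 142.
Check: 57^142 ≡ 81 (mod 191).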